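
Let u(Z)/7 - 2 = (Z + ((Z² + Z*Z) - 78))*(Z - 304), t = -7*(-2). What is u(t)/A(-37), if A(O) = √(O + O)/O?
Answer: -332913*I*√74 ≈ -2.8638e+6*I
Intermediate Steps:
A(O) = √2/√O (A(O) = √(2*O)/O = (√2*√O)/O = √2/√O)
t = 14
u(Z) = 14 + 7*(-304 + Z)*(-78 + Z + 2*Z²) (u(Z) = 14 + 7*((Z + ((Z² + Z*Z) - 78))*(Z - 304)) = 14 + 7*((Z + ((Z² + Z²) - 78))*(-304 + Z)) = 14 + 7*((Z + (2*Z² - 78))*(-304 + Z)) = 14 + 7*((Z + (-78 + 2*Z²))*(-304 + Z)) = 14 + 7*((-78 + Z + 2*Z²)*(-304 + Z)) = 14 + 7*((-304 + Z)*(-78 + Z + 2*Z²)) = 14 + 7*(-304 + Z)*(-78 + Z + 2*Z²))
u(t)/A(-37) = (165998 - 4249*14² - 2674*14 + 14*14³)/((√2/√(-37))) = (165998 - 4249*196 - 37436 + 14*2744)/((√2*(-I*√37/37))) = (165998 - 832804 - 37436 + 38416)/((-I*√74/37)) = -332913*I*√74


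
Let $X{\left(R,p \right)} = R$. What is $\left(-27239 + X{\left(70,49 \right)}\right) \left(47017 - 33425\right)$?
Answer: $-369281048$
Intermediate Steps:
$\left(-27239 + X{\left(70,49 \right)}\right) \left(47017 - 33425\right) = \left(-27239 + 70\right) \left(47017 - 33425\right) = \left(-27169\right) 13592 = -369281048$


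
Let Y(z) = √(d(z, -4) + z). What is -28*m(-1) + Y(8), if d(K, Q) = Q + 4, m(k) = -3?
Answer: 84 + 2*√2 ≈ 86.828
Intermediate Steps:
d(K, Q) = 4 + Q
Y(z) = √z (Y(z) = √((4 - 4) + z) = √(0 + z) = √z)
-28*m(-1) + Y(8) = -28*(-3) + √8 = 84 + 2*√2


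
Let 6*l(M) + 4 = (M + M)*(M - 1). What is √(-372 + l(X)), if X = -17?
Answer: 2*I*√609/3 ≈ 16.452*I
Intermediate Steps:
l(M) = -⅔ + M*(-1 + M)/3 (l(M) = -⅔ + ((M + M)*(M - 1))/6 = -⅔ + ((2*M)*(-1 + M))/6 = -⅔ + (2*M*(-1 + M))/6 = -⅔ + M*(-1 + M)/3)
√(-372 + l(X)) = √(-372 + (-⅔ - ⅓*(-17) + (⅓)*(-17)²)) = √(-372 + (-⅔ + 17/3 + (⅓)*289)) = √(-372 + (-⅔ + 17/3 + 289/3)) = √(-372 + 304/3) = √(-812/3) = 2*I*√609/3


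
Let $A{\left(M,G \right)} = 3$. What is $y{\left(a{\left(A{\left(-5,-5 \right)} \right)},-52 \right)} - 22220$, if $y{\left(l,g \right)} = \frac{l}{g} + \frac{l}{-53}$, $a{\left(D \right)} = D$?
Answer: $- \frac{61238635}{2756} \approx -22220.0$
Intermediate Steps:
$y{\left(l,g \right)} = - \frac{l}{53} + \frac{l}{g}$ ($y{\left(l,g \right)} = \frac{l}{g} + l \left(- \frac{1}{53}\right) = \frac{l}{g} - \frac{l}{53} = - \frac{l}{53} + \frac{l}{g}$)
$y{\left(a{\left(A{\left(-5,-5 \right)} \right)},-52 \right)} - 22220 = \left(\left(- \frac{1}{53}\right) 3 + \frac{3}{-52}\right) - 22220 = \left(- \frac{3}{53} + 3 \left(- \frac{1}{52}\right)\right) - 22220 = \left(- \frac{3}{53} - \frac{3}{52}\right) - 22220 = - \frac{315}{2756} - 22220 = - \frac{61238635}{2756}$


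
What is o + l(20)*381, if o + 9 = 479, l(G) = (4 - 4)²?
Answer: 470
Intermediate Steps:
l(G) = 0 (l(G) = 0² = 0)
o = 470 (o = -9 + 479 = 470)
o + l(20)*381 = 470 + 0*381 = 470 + 0 = 470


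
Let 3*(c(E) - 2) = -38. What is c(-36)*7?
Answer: -224/3 ≈ -74.667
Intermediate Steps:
c(E) = -32/3 (c(E) = 2 + (⅓)*(-38) = 2 - 38/3 = -32/3)
c(-36)*7 = -32/3*7 = -224/3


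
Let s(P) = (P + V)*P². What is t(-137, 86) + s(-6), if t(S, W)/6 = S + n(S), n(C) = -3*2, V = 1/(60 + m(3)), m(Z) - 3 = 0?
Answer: -7514/7 ≈ -1073.4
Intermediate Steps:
m(Z) = 3 (m(Z) = 3 + 0 = 3)
V = 1/63 (V = 1/(60 + 3) = 1/63 ≈ 0.015873)
n(C) = -6
s(P) = P²*(1/63 + P) (s(P) = (P + 1/63)*P² = (1/63 + P)*P² = P²*(1/63 + P))
t(S, W) = -36 + 6*S (t(S, W) = 6*(S - 6) = 6*(-6 + S) = -36 + 6*S)
t(-137, 86) + s(-6) = (-36 + 6*(-137)) + (-6)²*(1/63 - 6) = (-36 - 822) + 36*(-377/63) = -858 - 1508/7 = -7514/7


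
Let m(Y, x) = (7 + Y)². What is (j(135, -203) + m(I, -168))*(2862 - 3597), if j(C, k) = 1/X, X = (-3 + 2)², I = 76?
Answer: -5064150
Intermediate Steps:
X = 1 (X = (-1)² = 1)
j(C, k) = 1 (j(C, k) = 1/1 = 1)
(j(135, -203) + m(I, -168))*(2862 - 3597) = (1 + (7 + 76)²)*(2862 - 3597) = (1 + 83²)*(-735) = (1 + 6889)*(-735) = 6890*(-735) = -5064150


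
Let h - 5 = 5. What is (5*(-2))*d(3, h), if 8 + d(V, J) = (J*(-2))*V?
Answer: 680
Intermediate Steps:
h = 10 (h = 5 + 5 = 10)
d(V, J) = -8 - 2*J*V (d(V, J) = -8 + (J*(-2))*V = -8 + (-2*J)*V = -8 - 2*J*V)
(5*(-2))*d(3, h) = (5*(-2))*(-8 - 2*10*3) = -10*(-8 - 60) = -10*(-68) = 680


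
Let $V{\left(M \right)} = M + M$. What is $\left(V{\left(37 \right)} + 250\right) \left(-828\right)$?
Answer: $-268272$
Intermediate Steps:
$V{\left(M \right)} = 2 M$
$\left(V{\left(37 \right)} + 250\right) \left(-828\right) = \left(2 \cdot 37 + 250\right) \left(-828\right) = \left(74 + 250\right) \left(-828\right) = 324 \left(-828\right) = -268272$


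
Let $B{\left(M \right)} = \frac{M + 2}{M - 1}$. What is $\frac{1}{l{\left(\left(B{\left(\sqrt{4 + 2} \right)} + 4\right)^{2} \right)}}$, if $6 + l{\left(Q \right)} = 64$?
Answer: $\frac{1}{58} \approx 0.017241$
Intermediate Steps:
$B{\left(M \right)} = \frac{2 + M}{-1 + M}$
$l{\left(Q \right)} = 58$ ($l{\left(Q \right)} = -6 + 64 = 58$)
$\frac{1}{l{\left(\left(B{\left(\sqrt{4 + 2} \right)} + 4\right)^{2} \right)}} = \frac{1}{58}$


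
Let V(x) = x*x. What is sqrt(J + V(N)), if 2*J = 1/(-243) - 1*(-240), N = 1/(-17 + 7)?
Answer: sqrt(8748579)/270 ≈ 10.955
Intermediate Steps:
N = -1/10 (N = 1/(-10) = -1/10 ≈ -0.10000)
V(x) = x**2
J = 58319/486 (J = (1/(-243) - 1*(-240))/2 = (-1/243 + 240)/2 = (1/2)*(58319/243) = 58319/486 ≈ 120.00)
sqrt(J + V(N)) = sqrt(58319/486 + (-1/10)**2) = sqrt(58319/486 + 1/100) = sqrt(2916193/24300) = sqrt(8748579)/270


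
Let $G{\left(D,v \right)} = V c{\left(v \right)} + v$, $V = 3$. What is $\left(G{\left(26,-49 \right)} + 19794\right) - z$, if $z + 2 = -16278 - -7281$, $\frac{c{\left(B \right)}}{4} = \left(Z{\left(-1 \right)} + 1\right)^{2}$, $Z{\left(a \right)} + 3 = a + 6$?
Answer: $28852$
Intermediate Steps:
$Z{\left(a \right)} = 3 + a$ ($Z{\left(a \right)} = -3 + \left(a + 6\right) = -3 + \left(6 + a\right) = 3 + a$)
$c{\left(B \right)} = 36$ ($c{\left(B \right)} = 4 \left(\left(3 - 1\right) + 1\right)^{2} = 4 \left(2 + 1\right)^{2} = 4 \cdot 3^{2} = 4 \cdot 9 = 36$)
$G{\left(D,v \right)} = 108 + v$ ($G{\left(D,v \right)} = 3 \cdot 36 + v = 108 + v$)
$z = -8999$ ($z = -2 - 8997 = -8999$)
$\left(G{\left(26,-49 \right)} + 19794\right) - z = \left(\left(108 - 49\right) + 19794\right) - -8999 = \left(59 + 19794\right) + 8999 = 19853 + 8999 = 28852$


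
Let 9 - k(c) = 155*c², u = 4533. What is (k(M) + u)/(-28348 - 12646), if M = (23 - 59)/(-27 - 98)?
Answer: -7076787/64053125 ≈ -0.11048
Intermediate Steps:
M = 36/125 (M = -36/(-125) = -36*(-1/125) = 36/125 ≈ 0.28800)
k(c) = 9 - 155*c²
(k(M) + u)/(-28348 - 12646) = ((9 - 155*(36/125)²) + 4533)/(-28348 - 12646) = ((9 - 155*1296/15625) + 4533)/(-40994) = ((9 - 40176/3125) + 4533)*(-1/40994) = (-12051/3125 + 4533)*(-1/40994) = (14153574/3125)*(-1/40994) = -7076787/64053125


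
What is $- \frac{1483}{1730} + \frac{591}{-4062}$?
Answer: $- \frac{587198}{585605} \approx -1.0027$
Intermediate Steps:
$- \frac{1483}{1730} + \frac{591}{-4062} = \left(-1483\right) \frac{1}{1730} + 591 \left(- \frac{1}{4062}\right) = - \frac{1483}{1730} - \frac{197}{1354} = - \frac{587198}{585605}$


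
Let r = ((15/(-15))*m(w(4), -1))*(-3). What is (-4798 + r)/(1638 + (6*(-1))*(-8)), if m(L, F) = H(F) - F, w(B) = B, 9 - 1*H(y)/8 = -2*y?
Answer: -4627/1686 ≈ -2.7444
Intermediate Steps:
H(y) = 72 + 16*y (H(y) = 72 - (-16)*y = 72 + 16*y)
m(L, F) = 72 + 15*F (m(L, F) = (72 + 16*F) - F = 72 + 15*F)
r = 171 (r = ((15/(-15))*(72 + 15*(-1)))*(-3) = ((15*(-1/15))*(72 - 15))*(-3) = -1*57*(-3) = -57*(-3) = 171)
(-4798 + r)/(1638 + (6*(-1))*(-8)) = (-4798 + 171)/(1638 + (6*(-1))*(-8)) = -4627/(1638 - 6*(-8)) = -4627/(1638 + 48) = -4627/1686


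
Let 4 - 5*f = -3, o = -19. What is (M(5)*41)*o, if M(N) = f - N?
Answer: 14022/5 ≈ 2804.4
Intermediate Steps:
f = 7/5 (f = ⅘ - ⅕*(-3) = ⅘ + ⅗ = 7/5 ≈ 1.4000)
M(N) = 7/5 - N
(M(5)*41)*o = ((7/5 - 1*5)*41)*(-19) = ((7/5 - 5)*41)*(-19) = -18/5*41*(-19) = -738/5*(-19) = 14022/5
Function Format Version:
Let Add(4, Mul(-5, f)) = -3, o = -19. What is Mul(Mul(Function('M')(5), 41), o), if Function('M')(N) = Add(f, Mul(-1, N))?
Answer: Rational(14022, 5) ≈ 2804.4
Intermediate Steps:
f = Rational(7, 5) (f = Add(Rational(4, 5), Mul(Rational(-1, 5), -3)) = Add(Rational(4, 5), Rational(3, 5)) = Rational(7, 5) ≈ 1.4000)
Function('M')(N) = Add(Rational(7, 5), Mul(-1, N))
Mul(Mul(Function('M')(5), 41), o) = Mul(Mul(Add(Rational(7, 5), Mul(-1, 5)), 41), -19) = Mul(Mul(Add(Rational(7, 5), -5), 41), -19) = Mul(Mul(Rational(-18, 5), 41), -19) = Mul(Rational(-738, 5), -19) = Rational(14022, 5)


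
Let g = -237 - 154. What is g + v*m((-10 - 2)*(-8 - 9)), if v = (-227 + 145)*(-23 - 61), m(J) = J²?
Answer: 286650617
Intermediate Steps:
v = 6888 (v = -82*(-84) = 6888)
g = -391
g + v*m((-10 - 2)*(-8 - 9)) = -391 + 6888*((-10 - 2)*(-8 - 9))² = -391 + 6888*(-12*(-17))² = -391 + 6888*204² = -391 + 6888*41616 = -391 + 286651008 = 286650617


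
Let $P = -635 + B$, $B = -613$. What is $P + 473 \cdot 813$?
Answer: $383301$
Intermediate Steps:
$P = -1248$ ($P = -635 - 613 = -1248$)
$P + 473 \cdot 813 = -1248 + 473 \cdot 813 = -1248 + 384549 = 383301$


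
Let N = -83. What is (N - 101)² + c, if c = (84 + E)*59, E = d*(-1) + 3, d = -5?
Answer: 39284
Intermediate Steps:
E = 8 (E = -5*(-1) + 3 = 5 + 3 = 8)
c = 5428 (c = (84 + 8)*59 = 92*59 = 5428)
(N - 101)² + c = (-83 - 101)² + 5428 = (-184)² + 5428 = 33856 + 5428 = 39284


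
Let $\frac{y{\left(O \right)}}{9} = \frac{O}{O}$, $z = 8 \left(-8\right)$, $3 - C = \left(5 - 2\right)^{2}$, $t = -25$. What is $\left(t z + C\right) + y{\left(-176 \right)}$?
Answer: $1603$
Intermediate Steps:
$C = -6$ ($C = 3 - \left(5 - 2\right)^{2} = 3 - 3^{2} = 3 - 9 = -6$)
$z = -64$
$y{\left(O \right)} = 9$ ($y{\left(O \right)} = 9 \frac{O}{O} = 9 \cdot 1 = 9$)
$\left(t z + C\right) + y{\left(-176 \right)} = \left(\left(-25\right) \left(-64\right) - 6\right) + 9 = \left(1600 - 6\right) + 9 = 1594 + 9 = 1603$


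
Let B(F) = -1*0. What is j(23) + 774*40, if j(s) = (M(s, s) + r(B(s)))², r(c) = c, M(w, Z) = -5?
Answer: 30985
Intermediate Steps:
B(F) = 0
j(s) = 25 (j(s) = (-5 + 0)² = (-5)² = 25)
j(23) + 774*40 = 25 + 774*40 = 25 + 30960 = 30985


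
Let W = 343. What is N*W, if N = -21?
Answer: -7203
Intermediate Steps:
N*W = -21*343 = -7203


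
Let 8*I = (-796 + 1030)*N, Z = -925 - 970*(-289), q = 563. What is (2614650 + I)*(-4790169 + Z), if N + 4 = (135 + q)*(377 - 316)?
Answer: -17411276138778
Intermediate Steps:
Z = 279405 (Z = -925 + 280330 = 279405)
N = 42574 (N = -4 + (135 + 563)*(377 - 316) = -4 + 698*61 = -4 + 42578 = 42574)
I = 2490579/2 (I = ((-796 + 1030)*42574)/8 = (234*42574)/8 = (⅛)*9962316 = 2490579/2 ≈ 1.2453e+6)
(2614650 + I)*(-4790169 + Z) = (2614650 + 2490579/2)*(-4790169 + 279405) = (7719879/2)*(-4510764) = -17411276138778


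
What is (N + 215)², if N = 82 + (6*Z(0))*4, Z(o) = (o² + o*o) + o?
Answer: 88209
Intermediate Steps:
Z(o) = o + 2*o² (Z(o) = (o² + o²) + o = 2*o² + o = o + 2*o²)
N = 82 (N = 82 + (6*(0*(1 + 2*0)))*4 = 82 + (6*(0*(1 + 0)))*4 = 82 + (6*(0*1))*4 = 82 + (6*0)*4 = 82 + 0*4 = 82 + 0 = 82)
(N + 215)² = (82 + 215)² = 297² = 88209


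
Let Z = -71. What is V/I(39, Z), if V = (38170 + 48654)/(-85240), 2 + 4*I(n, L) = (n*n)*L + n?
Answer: 21706/575124935 ≈ 3.7741e-5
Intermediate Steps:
I(n, L) = -½ + n/4 + L*n²/4 (I(n, L) = -½ + ((n*n)*L + n)/4 = -½ + (n²*L + n)/4 = -½ + (L*n² + n)/4 = -½ + (n + L*n²)/4 = -½ + (n/4 + L*n²/4) = -½ + n/4 + L*n²/4)
V = -10853/10655 (V = 86824*(-1/85240) = -10853/10655 ≈ -1.0186)
V/I(39, Z) = -10853/(10655*(-½ + (¼)*39 + (¼)*(-71)*39²)) = -10853/(10655*(-½ + 39/4 + (¼)*(-71)*1521)) = -10853/(10655*(-½ + 39/4 - 107991/4)) = -10853/(10655*(-53977/2)) = -10853/10655*(-2/53977) = 21706/575124935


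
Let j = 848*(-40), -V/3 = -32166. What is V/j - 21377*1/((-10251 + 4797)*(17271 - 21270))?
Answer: -526349793937/184953430080 ≈ -2.8459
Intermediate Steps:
V = 96498 (V = -3*(-32166) = 96498)
j = -33920
V/j - 21377*1/((-10251 + 4797)*(17271 - 21270)) = 96498/(-33920) - 21377*1/((-10251 + 4797)*(17271 - 21270)) = 96498*(-1/33920) - 21377/((-3999*(-5454))) = -48249/16960 - 21377/21810546 = -526349793937/184953430080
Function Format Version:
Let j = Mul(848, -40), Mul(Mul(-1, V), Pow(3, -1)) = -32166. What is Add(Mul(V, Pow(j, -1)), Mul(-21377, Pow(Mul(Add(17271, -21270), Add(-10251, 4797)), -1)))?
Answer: Rational(-526349793937, 184953430080) ≈ -2.8459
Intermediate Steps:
V = 96498 (V = Mul(-3, -32166) = 96498)
j = -33920
Add(Mul(V, Pow(j, -1)), Mul(-21377, Pow(Mul(Add(17271, -21270), Add(-10251, 4797)), -1))) = Add(Mul(96498, Pow(-33920, -1)), Mul(-21377, Pow(Mul(Add(17271, -21270), Add(-10251, 4797)), -1))) = Add(Mul(96498, Rational(-1, 33920)), Mul(-21377, Pow(Mul(-3999, -5454), -1))) = Add(Rational(-48249, 16960), Mul(-21377, Pow(21810546, -1))) = Add(Rational(-48249, 16960), Mul(-21377, Rational(1, 21810546))) = Add(Rational(-48249, 16960), Rational(-21377, 21810546)) = Rational(-526349793937, 184953430080)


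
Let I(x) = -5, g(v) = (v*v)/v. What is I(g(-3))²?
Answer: 25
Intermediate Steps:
g(v) = v (g(v) = v²/v = v)
I(g(-3))² = (-5)² = 25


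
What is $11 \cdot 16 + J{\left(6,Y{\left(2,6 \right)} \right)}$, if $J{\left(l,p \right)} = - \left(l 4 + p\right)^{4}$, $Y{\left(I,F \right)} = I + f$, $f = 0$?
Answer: $-456800$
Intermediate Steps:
$Y{\left(I,F \right)} = I$ ($Y{\left(I,F \right)} = I + 0 = I$)
$J{\left(l,p \right)} = - \left(p + 4 l\right)^{4}$ ($J{\left(l,p \right)} = - \left(4 l + p\right)^{4} = - \left(p + 4 l\right)^{4}$)
$11 \cdot 16 + J{\left(6,Y{\left(2,6 \right)} \right)} = 11 \cdot 16 - \left(2 + 4 \cdot 6\right)^{4} = 176 - \left(2 + 24\right)^{4} = 176 - 26^{4} = 176 - 456976 = -456800$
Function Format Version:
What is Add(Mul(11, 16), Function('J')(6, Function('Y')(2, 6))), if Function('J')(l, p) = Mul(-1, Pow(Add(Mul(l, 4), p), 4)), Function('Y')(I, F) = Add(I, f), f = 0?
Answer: -456800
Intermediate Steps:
Function('Y')(I, F) = I (Function('Y')(I, F) = Add(I, 0) = I)
Function('J')(l, p) = Mul(-1, Pow(Add(p, Mul(4, l)), 4)) (Function('J')(l, p) = Mul(-1, Pow(Add(Mul(4, l), p), 4)) = Mul(-1, Pow(Add(p, Mul(4, l)), 4)))
Add(Mul(11, 16), Function('J')(6, Function('Y')(2, 6))) = Add(Mul(11, 16), Mul(-1, Pow(Add(2, Mul(4, 6)), 4))) = Add(176, Mul(-1, Pow(Add(2, 24), 4))) = Add(176, Mul(-1, Pow(26, 4))) = Add(176, Mul(-1, 456976)) = Add(176, -456976) = -456800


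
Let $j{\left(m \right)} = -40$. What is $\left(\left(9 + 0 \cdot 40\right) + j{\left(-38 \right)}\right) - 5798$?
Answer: $-5829$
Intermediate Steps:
$\left(\left(9 + 0 \cdot 40\right) + j{\left(-38 \right)}\right) - 5798 = \left(\left(9 + 0 \cdot 40\right) - 40\right) - 5798 = \left(\left(9 + 0\right) - 40\right) - 5798 = \left(9 - 40\right) - 5798 = -31 - 5798 = -5829$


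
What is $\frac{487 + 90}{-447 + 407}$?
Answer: $- \frac{577}{40} \approx -14.425$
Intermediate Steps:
$\frac{487 + 90}{-447 + 407} = \frac{577}{-40} = 577 \left(- \frac{1}{40}\right) = - \frac{577}{40}$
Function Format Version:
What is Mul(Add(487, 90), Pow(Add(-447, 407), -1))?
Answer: Rational(-577, 40) ≈ -14.425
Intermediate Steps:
Mul(Add(487, 90), Pow(Add(-447, 407), -1)) = Mul(577, Pow(-40, -1)) = Mul(577, Rational(-1, 40)) = Rational(-577, 40)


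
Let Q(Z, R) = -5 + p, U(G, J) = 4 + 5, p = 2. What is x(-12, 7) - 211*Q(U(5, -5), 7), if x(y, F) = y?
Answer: 621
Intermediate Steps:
U(G, J) = 9
Q(Z, R) = -3 (Q(Z, R) = -5 + 2 = -3)
x(-12, 7) - 211*Q(U(5, -5), 7) = -12 - 211*(-3) = -12 + 633 = 621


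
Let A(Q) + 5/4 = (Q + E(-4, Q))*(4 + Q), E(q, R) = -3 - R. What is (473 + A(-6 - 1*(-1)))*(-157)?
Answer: -298143/4 ≈ -74536.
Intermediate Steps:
A(Q) = -53/4 - 3*Q (A(Q) = -5/4 + (Q + (-3 - Q))*(4 + Q) = -5/4 - 3*(4 + Q) = -5/4 + (-12 - 3*Q) = -53/4 - 3*Q)
(473 + A(-6 - 1*(-1)))*(-157) = (473 + (-53/4 - 3*(-6 - 1*(-1))))*(-157) = (473 + (-53/4 - 3*(-6 + 1)))*(-157) = (473 + (-53/4 - 3*(-5)))*(-157) = (473 + (-53/4 + 15))*(-157) = (473 + 7/4)*(-157) = (1899/4)*(-157) = -298143/4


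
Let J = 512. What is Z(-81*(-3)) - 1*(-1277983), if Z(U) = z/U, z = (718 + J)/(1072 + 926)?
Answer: 103413106582/80919 ≈ 1.2780e+6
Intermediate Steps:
z = 205/333 (z = (718 + 512)/(1072 + 926) = 1230/1998 = 1230*(1/1998) = 205/333 ≈ 0.61562)
Z(U) = 205/(333*U)
Z(-81*(-3)) - 1*(-1277983) = 205/(333*((-81*(-3)))) - 1*(-1277983) = (205/333)/243 + 1277983 = (205/333)*(1/243) + 1277983 = 205/80919 + 1277983 = 103413106582/80919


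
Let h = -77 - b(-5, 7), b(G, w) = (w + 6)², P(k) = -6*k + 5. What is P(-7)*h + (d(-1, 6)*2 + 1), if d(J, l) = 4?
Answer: -11553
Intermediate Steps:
P(k) = 5 - 6*k
b(G, w) = (6 + w)²
h = -246 (h = -77 - (6 + 7)² = -77 - 1*13² = -77 - 1*169 = -77 - 169 = -246)
P(-7)*h + (d(-1, 6)*2 + 1) = (5 - 6*(-7))*(-246) + (4*2 + 1) = (5 + 42)*(-246) + (8 + 1) = 47*(-246) + 9 = -11562 + 9 = -11553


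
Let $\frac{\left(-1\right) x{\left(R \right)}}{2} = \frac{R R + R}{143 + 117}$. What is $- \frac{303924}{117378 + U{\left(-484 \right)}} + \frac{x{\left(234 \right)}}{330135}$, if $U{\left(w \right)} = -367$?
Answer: $- \frac{33461815131}{12876475495} \approx -2.5987$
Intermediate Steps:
$x{\left(R \right)} = - \frac{R}{130} - \frac{R^{2}}{130}$ ($x{\left(R \right)} = - 2 \frac{R R + R}{143 + 117} = - 2 \frac{R^{2} + R}{260} = - 2 \left(R + R^{2}\right) \frac{1}{260} = - 2 \left(\frac{R}{260} + \frac{R^{2}}{260}\right) = - \frac{R}{130} - \frac{R^{2}}{130}$)
$- \frac{303924}{117378 + U{\left(-484 \right)}} + \frac{x{\left(234 \right)}}{330135} = - \frac{303924}{117378 - 367} + \frac{\left(- \frac{1}{130}\right) 234 \left(1 + 234\right)}{330135} = - \frac{303924}{117011} + \left(- \frac{1}{130}\right) 234 \cdot 235 \cdot \frac{1}{330135} = \left(-303924\right) \frac{1}{117011} - \frac{141}{110045} = - \frac{303924}{117011} - \frac{141}{110045} = - \frac{33461815131}{12876475495}$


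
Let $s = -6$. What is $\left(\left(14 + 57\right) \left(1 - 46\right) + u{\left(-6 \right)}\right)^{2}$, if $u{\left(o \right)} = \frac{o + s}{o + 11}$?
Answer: $\frac{255584169}{25} \approx 1.0223 \cdot 10^{7}$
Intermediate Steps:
$u{\left(o \right)} = \frac{-6 + o}{11 + o}$ ($u{\left(o \right)} = \frac{o - 6}{o + 11} = \frac{-6 + o}{11 + o}$)
$\left(\left(14 + 57\right) \left(1 - 46\right) + u{\left(-6 \right)}\right)^{2} = \left(\left(14 + 57\right) \left(1 - 46\right) + \frac{-6 - 6}{11 - 6}\right)^{2} = \left(71 \left(-45\right) + \frac{1}{5} \left(-12\right)\right)^{2} = \left(-3195 + \frac{1}{5} \left(-12\right)\right)^{2} = \left(-3195 - \frac{12}{5}\right)^{2} = \left(- \frac{15987}{5}\right)^{2} = \frac{255584169}{25}$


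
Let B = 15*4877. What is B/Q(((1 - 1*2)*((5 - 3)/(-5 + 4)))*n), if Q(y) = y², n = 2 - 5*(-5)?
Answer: 24385/972 ≈ 25.087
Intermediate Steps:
n = 27 (n = 2 + 25 = 27)
B = 73155
B/Q(((1 - 1*2)*((5 - 3)/(-5 + 4)))*n) = 73155/((((1 - 1*2)*((5 - 3)/(-5 + 4)))*27)²) = 73155/((((1 - 2)*(2/(-1)))*27)²) = 73155/((-2*(-1)*27)²) = 73155/((-1*(-2)*27)²) = 73155/((2*27)²) = 73155/(54²) = 73155/2916 = 73155*(1/2916) = 24385/972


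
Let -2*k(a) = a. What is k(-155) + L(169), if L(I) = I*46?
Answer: 15703/2 ≈ 7851.5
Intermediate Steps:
L(I) = 46*I
k(a) = -a/2
k(-155) + L(169) = -½*(-155) + 46*169 = 155/2 + 7774 = 15703/2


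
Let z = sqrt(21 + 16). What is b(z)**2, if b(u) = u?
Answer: 37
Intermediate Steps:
z = sqrt(37) ≈ 6.0828
b(z)**2 = (sqrt(37))**2 = 37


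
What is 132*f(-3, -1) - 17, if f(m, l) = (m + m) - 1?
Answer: -941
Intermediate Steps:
f(m, l) = -1 + 2*m (f(m, l) = 2*m - 1 = -1 + 2*m)
132*f(-3, -1) - 17 = 132*(-1 + 2*(-3)) - 17 = 132*(-1 - 6) - 17 = 132*(-7) - 17 = -924 - 17 = -941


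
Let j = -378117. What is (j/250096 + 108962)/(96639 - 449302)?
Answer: -27250582235/88199605648 ≈ -0.30896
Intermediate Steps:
(j/250096 + 108962)/(96639 - 449302) = (-378117/250096 + 108962)/(96639 - 449302) = (-378117*1/250096 + 108962)/(-352663) = (-378117/250096 + 108962)*(-1/352663) = (27250582235/250096)*(-1/352663) = -27250582235/88199605648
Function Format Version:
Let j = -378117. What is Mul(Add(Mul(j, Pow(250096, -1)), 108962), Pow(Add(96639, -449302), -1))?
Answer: Rational(-27250582235, 88199605648) ≈ -0.30896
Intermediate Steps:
Mul(Add(Mul(j, Pow(250096, -1)), 108962), Pow(Add(96639, -449302), -1)) = Mul(Add(Mul(-378117, Pow(250096, -1)), 108962), Pow(Add(96639, -449302), -1)) = Mul(Add(Mul(-378117, Rational(1, 250096)), 108962), Pow(-352663, -1)) = Mul(Add(Rational(-378117, 250096), 108962), Rational(-1, 352663)) = Mul(Rational(27250582235, 250096), Rational(-1, 352663)) = Rational(-27250582235, 88199605648)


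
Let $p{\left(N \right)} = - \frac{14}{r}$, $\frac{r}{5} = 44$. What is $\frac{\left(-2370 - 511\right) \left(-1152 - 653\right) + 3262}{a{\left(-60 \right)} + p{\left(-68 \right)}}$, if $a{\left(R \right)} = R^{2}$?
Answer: $\frac{572381370}{395993} \approx 1445.4$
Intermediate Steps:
$r = 220$ ($r = 5 \cdot 44 = 220$)
$p{\left(N \right)} = - \frac{7}{110}$ ($p{\left(N \right)} = - \frac{14}{220} = \left(-14\right) \frac{1}{220} = - \frac{7}{110}$)
$\frac{\left(-2370 - 511\right) \left(-1152 - 653\right) + 3262}{a{\left(-60 \right)} + p{\left(-68 \right)}} = \frac{\left(-2370 - 511\right) \left(-1152 - 653\right) + 3262}{\left(-60\right)^{2} - \frac{7}{110}} = \frac{\left(-2881\right) \left(-1805\right) + 3262}{3600 - \frac{7}{110}} = \frac{5200205 + 3262}{\frac{395993}{110}} = 5203467 \cdot \frac{110}{395993} = \frac{572381370}{395993}$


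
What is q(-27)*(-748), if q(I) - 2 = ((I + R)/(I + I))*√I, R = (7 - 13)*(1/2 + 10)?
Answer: -1496 - 3740*I*√3 ≈ -1496.0 - 6477.9*I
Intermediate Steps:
R = -63 (R = -6*(½ + 10) = -6*21/2 = -63)
q(I) = 2 + (-63 + I)/(2*√I) (q(I) = 2 + ((I - 63)/(I + I))*√I = 2 + ((-63 + I)/((2*I)))*√I = 2 + ((-63 + I)*(1/(2*I)))*√I = 2 + ((-63 + I)/(2*I))*√I = 2 + (-63 + I)/(2*√I))
q(-27)*(-748) = ((-63 - 27 + 4*√(-27))/(2*√(-27)))*(-748) = ((-I*√3/9)*(-63 - 27 + 4*(3*I*√3))/2)*(-748) = ((-I*√3/9)*(-63 - 27 + 12*I*√3)/2)*(-748) = ((-I*√3/9)*(-90 + 12*I*√3)/2)*(-748) = -I*√3*(-90 + 12*I*√3)/18*(-748) = 374*I*√3*(-90 + 12*I*√3)/9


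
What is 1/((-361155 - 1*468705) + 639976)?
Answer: -1/189884 ≈ -5.2664e-6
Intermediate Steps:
1/((-361155 - 1*468705) + 639976) = 1/((-361155 - 468705) + 639976) = 1/(-829860 + 639976) = 1/(-189884) = -1/189884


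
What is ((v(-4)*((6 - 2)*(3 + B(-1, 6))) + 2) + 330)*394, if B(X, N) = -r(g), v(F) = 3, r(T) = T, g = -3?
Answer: 159176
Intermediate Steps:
B(X, N) = 3 (B(X, N) = -1*(-3) = 3)
((v(-4)*((6 - 2)*(3 + B(-1, 6))) + 2) + 330)*394 = ((3*((6 - 2)*(3 + 3)) + 2) + 330)*394 = ((3*(4*6) + 2) + 330)*394 = ((3*24 + 2) + 330)*394 = ((72 + 2) + 330)*394 = (74 + 330)*394 = 404*394 = 159176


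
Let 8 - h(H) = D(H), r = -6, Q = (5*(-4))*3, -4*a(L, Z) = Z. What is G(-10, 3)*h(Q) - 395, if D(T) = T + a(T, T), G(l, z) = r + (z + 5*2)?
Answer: -24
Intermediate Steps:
a(L, Z) = -Z/4
Q = -60 (Q = -20*3 = -60)
G(l, z) = 4 + z (G(l, z) = -6 + (z + 5*2) = -6 + (z + 10) = -6 + (10 + z) = 4 + z)
D(T) = 3*T/4 (D(T) = T - T/4 = 3*T/4)
h(H) = 8 - 3*H/4
G(-10, 3)*h(Q) - 395 = (4 + 3)*(8 - ¾*(-60)) - 395 = 7*(8 + 45) - 395 = 7*53 - 395 = 371 - 395 = -24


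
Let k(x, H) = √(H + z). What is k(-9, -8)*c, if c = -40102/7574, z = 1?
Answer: -20051*I*√7/3787 ≈ -14.008*I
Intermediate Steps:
k(x, H) = √(1 + H) (k(x, H) = √(H + 1) = √(1 + H))
c = -20051/3787 (c = -40102*1/7574 = -20051/3787 ≈ -5.2947)
k(-9, -8)*c = √(1 - 8)*(-20051/3787) = √(-7)*(-20051/3787) = (I*√7)*(-20051/3787) = -20051*I*√7/3787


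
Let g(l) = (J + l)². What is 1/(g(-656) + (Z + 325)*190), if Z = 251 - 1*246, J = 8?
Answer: 1/482604 ≈ 2.0721e-6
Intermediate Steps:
Z = 5 (Z = 251 - 246 = 5)
g(l) = (8 + l)²
1/(g(-656) + (Z + 325)*190) = 1/((8 - 656)² + (5 + 325)*190) = 1/((-648)² + 330*190) = 1/(419904 + 62700) = 1/482604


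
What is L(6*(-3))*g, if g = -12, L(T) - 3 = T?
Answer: 180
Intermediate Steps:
L(T) = 3 + T
L(6*(-3))*g = (3 + 6*(-3))*(-12) = (3 - 18)*(-12) = -15*(-12) = 180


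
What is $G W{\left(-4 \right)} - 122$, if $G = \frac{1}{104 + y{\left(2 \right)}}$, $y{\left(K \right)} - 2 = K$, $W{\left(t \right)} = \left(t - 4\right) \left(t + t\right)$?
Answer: $- \frac{3278}{27} \approx -121.41$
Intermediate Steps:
$W{\left(t \right)} = 2 t \left(-4 + t\right)$ ($W{\left(t \right)} = \left(-4 + t\right) 2 t = 2 t \left(-4 + t\right)$)
$y{\left(K \right)} = 2 + K$
$G = \frac{1}{108}$ ($G = \frac{1}{104 + \left(2 + 2\right)} = \frac{1}{104 + 4} = \frac{1}{108} \approx 0.0092593$)
$G W{\left(-4 \right)} - 122 = \frac{2 \left(-4\right) \left(-4 - 4\right)}{108} - 122 = \frac{2 \left(-4\right) \left(-8\right)}{108} - 122 = \frac{1}{108} \cdot 64 - 122 = \frac{16}{27} - 122 = - \frac{3278}{27}$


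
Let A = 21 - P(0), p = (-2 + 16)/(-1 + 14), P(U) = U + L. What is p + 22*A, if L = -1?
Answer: 6306/13 ≈ 485.08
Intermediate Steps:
P(U) = -1 + U (P(U) = U - 1 = -1 + U)
p = 14/13 ≈ 1.0769
A = 22 (A = 21 - (-1 + 0) = 21 - 1*(-1) = 21 + 1 = 22)
p + 22*A = 14/13 + 22*22 = 14/13 + 484 = 6306/13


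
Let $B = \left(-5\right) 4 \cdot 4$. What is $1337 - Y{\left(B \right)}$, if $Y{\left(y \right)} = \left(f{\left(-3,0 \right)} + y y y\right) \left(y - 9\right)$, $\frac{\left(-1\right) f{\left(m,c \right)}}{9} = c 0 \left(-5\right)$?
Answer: $-45566663$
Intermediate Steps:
$B = -80$ ($B = \left(-20\right) 4 = -80$)
$f{\left(m,c \right)} = 0$ ($f{\left(m,c \right)} = - 9 c 0 \left(-5\right) = - 9 \cdot 0 \left(-5\right) = \left(-9\right) 0 = 0$)
$Y{\left(y \right)} = y^{3} \left(-9 + y\right)$ ($Y{\left(y \right)} = \left(0 + y y y\right) \left(y - 9\right) = \left(0 + y^{2} y\right) \left(-9 + y\right) = \left(0 + y^{3}\right) \left(-9 + y\right) = y^{3} \left(-9 + y\right)$)
$1337 - Y{\left(B \right)} = 1337 - \left(-80\right)^{3} \left(-9 - 80\right) = 1337 - \left(-512000\right) \left(-89\right) = 1337 - 45568000 = -45566663$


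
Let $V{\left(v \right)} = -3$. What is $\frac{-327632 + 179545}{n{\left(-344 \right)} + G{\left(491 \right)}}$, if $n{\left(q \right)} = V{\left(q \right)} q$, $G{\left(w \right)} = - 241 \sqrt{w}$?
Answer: $\frac{152825784}{27452747} + \frac{35688967 \sqrt{491}}{27452747} \approx 34.373$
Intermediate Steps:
$n{\left(q \right)} = - 3 q$
$\frac{-327632 + 179545}{n{\left(-344 \right)} + G{\left(491 \right)}} = \frac{-327632 + 179545}{\left(-3\right) \left(-344\right) - 241 \sqrt{491}} = - \frac{148087}{1032 - 241 \sqrt{491}}$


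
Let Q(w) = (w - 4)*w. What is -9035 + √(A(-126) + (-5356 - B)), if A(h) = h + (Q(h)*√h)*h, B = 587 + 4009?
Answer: -9035 + √(-10078 - 6191640*I*√14) ≈ -5632.3 - 3404.2*I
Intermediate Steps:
Q(w) = w*(-4 + w) (Q(w) = (-4 + w)*w = w*(-4 + w))
B = 4596
A(h) = h + h^(5/2)*(-4 + h) (A(h) = h + ((h*(-4 + h))*√h)*h = h + (h^(3/2)*(-4 + h))*h = h + h^(5/2)*(-4 + h))
-9035 + √(A(-126) + (-5356 - B)) = -9035 + √((-126 + (-126)^(5/2)*(-4 - 126)) + (-5356 - 1*4596)) = -9035 + √((-126 + (47628*I*√14)*(-130)) + (-5356 - 4596)) = -9035 + √((-126 - 6191640*I*√14) - 9952) = -9035 + √(-10078 - 6191640*I*√14)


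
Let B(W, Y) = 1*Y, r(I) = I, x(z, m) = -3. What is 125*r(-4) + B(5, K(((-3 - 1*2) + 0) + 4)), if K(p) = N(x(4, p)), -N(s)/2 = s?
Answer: -494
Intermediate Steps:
N(s) = -2*s
K(p) = 6 (K(p) = -2*(-3) = 6)
B(W, Y) = Y
125*r(-4) + B(5, K(((-3 - 1*2) + 0) + 4)) = 125*(-4) + 6 = -500 + 6 = -494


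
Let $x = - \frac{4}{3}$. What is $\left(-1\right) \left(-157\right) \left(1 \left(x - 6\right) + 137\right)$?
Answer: $\frac{61073}{3} \approx 20358.0$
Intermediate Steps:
$x = - \frac{4}{3}$ ($x = \left(-4\right) \frac{1}{3} = - \frac{4}{3} \approx -1.3333$)
$\left(-1\right) \left(-157\right) \left(1 \left(x - 6\right) + 137\right) = \left(-1\right) \left(-157\right) \left(1 \left(- \frac{4}{3} - 6\right) + 137\right) = 157 \left(1 \left(- \frac{22}{3}\right) + 137\right) = 157 \left(- \frac{22}{3} + 137\right) = 157 \cdot \frac{389}{3} = \frac{61073}{3}$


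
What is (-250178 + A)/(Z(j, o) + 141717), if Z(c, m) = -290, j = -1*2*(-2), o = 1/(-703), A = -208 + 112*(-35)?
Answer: -19562/10879 ≈ -1.7981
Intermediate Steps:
A = -4128 (A = -208 - 3920 = -4128)
o = -1/703 ≈ -0.0014225
j = 4 (j = -2*(-2) = 4)
(-250178 + A)/(Z(j, o) + 141717) = (-250178 - 4128)/(-290 + 141717) = -254306/141427 = -254306*1/141427 = -19562/10879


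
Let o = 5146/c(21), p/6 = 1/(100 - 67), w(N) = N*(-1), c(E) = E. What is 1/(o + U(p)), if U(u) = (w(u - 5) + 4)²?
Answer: 2541/820255 ≈ 0.0030978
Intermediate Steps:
w(N) = -N
p = 2/11 (p = 6/(100 - 67) = 6/33 = 6*(1/33) = 2/11 ≈ 0.18182)
U(u) = (9 - u)² (U(u) = (-(u - 5) + 4)² = (-(-5 + u) + 4)² = ((5 - u) + 4)² = (9 - u)²)
o = 5146/21 ≈ 245.05
1/(o + U(p)) = 1/(5146/21 + (-9 + 2/11)²) = 1/(5146/21 + (-97/11)²) = 1/(5146/21 + 9409/121) = 1/(820255/2541) = 2541/820255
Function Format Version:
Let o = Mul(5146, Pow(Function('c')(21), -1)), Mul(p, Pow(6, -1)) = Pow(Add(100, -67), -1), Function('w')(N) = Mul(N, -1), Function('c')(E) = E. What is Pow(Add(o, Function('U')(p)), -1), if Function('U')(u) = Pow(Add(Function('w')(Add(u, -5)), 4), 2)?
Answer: Rational(2541, 820255) ≈ 0.0030978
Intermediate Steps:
Function('w')(N) = Mul(-1, N)
p = Rational(2, 11) (p = Mul(6, Pow(Add(100, -67), -1)) = Mul(6, Pow(33, -1)) = Mul(6, Rational(1, 33)) = Rational(2, 11) ≈ 0.18182)
Function('U')(u) = Pow(Add(9, Mul(-1, u)), 2) (Function('U')(u) = Pow(Add(Mul(-1, Add(u, -5)), 4), 2) = Pow(Add(Mul(-1, Add(-5, u)), 4), 2) = Pow(Add(Add(5, Mul(-1, u)), 4), 2) = Pow(Add(9, Mul(-1, u)), 2))
o = Rational(5146, 21) (o = Mul(5146, Pow(21, -1)) = Mul(5146, Rational(1, 21)) = Rational(5146, 21) ≈ 245.05)
Pow(Add(o, Function('U')(p)), -1) = Pow(Add(Rational(5146, 21), Pow(Add(-9, Rational(2, 11)), 2)), -1) = Pow(Add(Rational(5146, 21), Pow(Rational(-97, 11), 2)), -1) = Pow(Add(Rational(5146, 21), Rational(9409, 121)), -1) = Pow(Rational(820255, 2541), -1) = Rational(2541, 820255)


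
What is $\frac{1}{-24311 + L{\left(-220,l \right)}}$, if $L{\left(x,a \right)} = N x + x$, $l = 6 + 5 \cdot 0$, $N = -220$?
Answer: $\frac{1}{23869} \approx 4.1895 \cdot 10^{-5}$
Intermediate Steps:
$l = 6$ ($l = 6 + 0 = 6$)
$L{\left(x,a \right)} = - 219 x$ ($L{\left(x,a \right)} = - 220 x + x = - 219 x$)
$\frac{1}{-24311 + L{\left(-220,l \right)}} = \frac{1}{-24311 - -48180} = \frac{1}{-24311 + 48180} = \frac{1}{23869}$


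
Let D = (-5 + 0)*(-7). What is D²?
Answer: 1225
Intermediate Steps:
D = 35 (D = -5*(-7) = 35)
D² = 35² = 1225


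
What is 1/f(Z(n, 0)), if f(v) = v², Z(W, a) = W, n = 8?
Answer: 1/64 ≈ 0.015625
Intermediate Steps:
1/f(Z(n, 0)) = 1/(8²) = 1/64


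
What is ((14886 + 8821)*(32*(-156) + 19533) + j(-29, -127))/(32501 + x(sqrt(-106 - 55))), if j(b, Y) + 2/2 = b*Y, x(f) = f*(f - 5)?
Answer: 344727169*I/(5*(sqrt(161) + 6468*I)) ≈ 10659.0 + 20.911*I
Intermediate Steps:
x(f) = f*(-5 + f)
j(b, Y) = -1 + Y*b (j(b, Y) = -1 + b*Y = -1 + Y*b)
((14886 + 8821)*(32*(-156) + 19533) + j(-29, -127))/(32501 + x(sqrt(-106 - 55))) = ((14886 + 8821)*(32*(-156) + 19533) + (-1 - 127*(-29)))/(32501 + sqrt(-106 - 55)*(-5 + sqrt(-106 - 55))) = (23707*(-4992 + 19533) + (-1 + 3683))/(32501 + sqrt(-161)*(-5 + sqrt(-161))) = (23707*14541 + 3682)/(32501 + (I*sqrt(161))*(-5 + I*sqrt(161))) = (344723487 + 3682)/(32501 + I*sqrt(161)*(-5 + I*sqrt(161))) = 344727169/(32501 + I*sqrt(161)*(-5 + I*sqrt(161)))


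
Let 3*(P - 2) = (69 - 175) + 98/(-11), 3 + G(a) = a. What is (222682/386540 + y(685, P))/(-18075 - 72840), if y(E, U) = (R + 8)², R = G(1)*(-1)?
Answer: -6479447/5857047350 ≈ -0.0011063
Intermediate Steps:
G(a) = -3 + a
P = -1198/33 (P = 2 + ((69 - 175) + 98/(-11))/3 = 2 + (-106 + 98*(-1/11))/3 = 2 + (-106 - 98/11)/3 = 2 + (⅓)*(-1264/11) = 2 - 1264/33 = -1198/33 ≈ -36.303)
R = 2 (R = (-3 + 1)*(-1) = -2*(-1) = 2)
y(E, U) = 100 (y(E, U) = (2 + 8)² = 10² = 100)
(222682/386540 + y(685, P))/(-18075 - 72840) = (222682/386540 + 100)/(-18075 - 72840) = (222682*(1/386540) + 100)/(-90915) = (111341/193270 + 100)*(-1/90915) = (19438341/193270)*(-1/90915) = -6479447/5857047350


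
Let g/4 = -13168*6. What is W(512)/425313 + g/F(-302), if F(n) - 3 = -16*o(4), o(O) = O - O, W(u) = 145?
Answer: -44804172527/425313 ≈ -1.0534e+5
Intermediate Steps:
o(O) = 0
F(n) = 3 (F(n) = 3 - 16*0 = 3 + 0 = 3)
g = -316032 (g = 4*(-13168*6) = 4*(-79008) = -316032)
W(512)/425313 + g/F(-302) = 145/425313 - 316032/3 = 145*(1/425313) - 316032*⅓ = 145/425313 - 105344 = -44804172527/425313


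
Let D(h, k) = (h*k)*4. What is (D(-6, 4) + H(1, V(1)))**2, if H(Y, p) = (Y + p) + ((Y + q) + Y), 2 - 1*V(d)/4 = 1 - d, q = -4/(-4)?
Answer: 7056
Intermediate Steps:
q = 1 (q = -4*(-1/4) = 1)
V(d) = 4 + 4*d (V(d) = 8 - 4*(1 - d) = 8 + (-4 + 4*d) = 4 + 4*d)
H(Y, p) = 1 + p + 3*Y (H(Y, p) = (Y + p) + ((Y + 1) + Y) = (Y + p) + ((1 + Y) + Y) = (Y + p) + (1 + 2*Y) = 1 + p + 3*Y)
D(h, k) = 4*h*k
(D(-6, 4) + H(1, V(1)))**2 = (4*(-6)*4 + (1 + (4 + 4*1) + 3*1))**2 = (-96 + (1 + (4 + 4) + 3))**2 = (-96 + (1 + 8 + 3))**2 = (-96 + 12)**2 = (-84)**2 = 7056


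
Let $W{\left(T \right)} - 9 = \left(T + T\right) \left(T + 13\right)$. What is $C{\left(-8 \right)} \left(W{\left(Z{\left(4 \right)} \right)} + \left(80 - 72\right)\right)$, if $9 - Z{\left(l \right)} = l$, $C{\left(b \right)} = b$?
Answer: $-1576$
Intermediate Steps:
$Z{\left(l \right)} = 9 - l$
$W{\left(T \right)} = 9 + 2 T \left(13 + T\right)$ ($W{\left(T \right)} = 9 + \left(T + T\right) \left(T + 13\right) = 9 + 2 T \left(13 + T\right)$)
$C{\left(-8 \right)} \left(W{\left(Z{\left(4 \right)} \right)} + \left(80 - 72\right)\right) = - 8 \left(\left(9 + 2 \left(9 - 4\right)^{2} + 26 \left(9 - 4\right)\right) + \left(80 - 72\right)\right) = - 8 \left(\left(9 + 2 \cdot 5^{2} + 26 \cdot 5\right) + 8\right) = - 8 \left(\left(9 + 2 \cdot 25 + 130\right) + 8\right) = - 8 \left(\left(9 + 50 + 130\right) + 8\right) = - 8 \left(189 + 8\right) = \left(-8\right) 197 = -1576$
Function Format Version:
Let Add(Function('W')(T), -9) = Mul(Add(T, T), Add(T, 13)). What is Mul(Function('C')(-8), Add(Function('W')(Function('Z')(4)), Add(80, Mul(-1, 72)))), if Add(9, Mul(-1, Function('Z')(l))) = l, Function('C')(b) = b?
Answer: -1576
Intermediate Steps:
Function('Z')(l) = Add(9, Mul(-1, l))
Function('W')(T) = Add(9, Mul(2, T, Add(13, T))) (Function('W')(T) = Add(9, Mul(Add(T, T), Add(T, 13))) = Add(9, Mul(Mul(2, T), Add(13, T))) = Add(9, Mul(2, T, Add(13, T))))
Mul(Function('C')(-8), Add(Function('W')(Function('Z')(4)), Add(80, Mul(-1, 72)))) = Mul(-8, Add(Add(9, Mul(2, Pow(Add(9, Mul(-1, 4)), 2)), Mul(26, Add(9, Mul(-1, 4)))), Add(80, Mul(-1, 72)))) = Mul(-8, Add(Add(9, Mul(2, Pow(Add(9, -4), 2)), Mul(26, Add(9, -4))), Add(80, -72))) = Mul(-8, Add(Add(9, Mul(2, Pow(5, 2)), Mul(26, 5)), 8)) = Mul(-8, Add(Add(9, Mul(2, 25), 130), 8)) = Mul(-8, Add(Add(9, 50, 130), 8)) = Mul(-8, Add(189, 8)) = Mul(-8, 197) = -1576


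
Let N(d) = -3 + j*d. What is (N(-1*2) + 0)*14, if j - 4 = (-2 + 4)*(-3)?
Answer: 14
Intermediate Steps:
j = -2 (j = 4 + (-2 + 4)*(-3) = 4 + 2*(-3) = 4 - 6 = -2)
N(d) = -3 - 2*d
(N(-1*2) + 0)*14 = ((-3 - (-2)*2) + 0)*14 = ((-3 - 2*(-2)) + 0)*14 = ((-3 + 4) + 0)*14 = (1 + 0)*14 = 1*14 = 14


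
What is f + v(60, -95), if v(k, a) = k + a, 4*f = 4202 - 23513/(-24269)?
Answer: 14086313/13868 ≈ 1015.7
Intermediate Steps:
f = 14571693/13868 (f = (4202 - 23513/(-24269))/4 = (4202 - 23513*(-1)/24269)/4 = (4202 - 1*(-3359/3467))/4 = (4202 + 3359/3467)/4 = (¼)*(14571693/3467) = 14571693/13868 ≈ 1050.7)
v(k, a) = a + k
f + v(60, -95) = 14571693/13868 + (-95 + 60) = 14571693/13868 - 35 = 14086313/13868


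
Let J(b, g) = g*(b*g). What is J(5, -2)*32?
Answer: 640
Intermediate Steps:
J(b, g) = b*g²
J(5, -2)*32 = (5*(-2)²)*32 = (5*4)*32 = 20*32 = 640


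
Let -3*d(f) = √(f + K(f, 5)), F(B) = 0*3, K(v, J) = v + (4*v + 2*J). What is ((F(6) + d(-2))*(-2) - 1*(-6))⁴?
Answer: 89488/81 + 5056*I*√2/9 ≈ 1104.8 + 794.47*I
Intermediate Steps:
K(v, J) = 2*J + 5*v (K(v, J) = v + (2*J + 4*v) = 2*J + 5*v)
F(B) = 0
d(f) = -√(10 + 6*f)/3 (d(f) = -√(f + (2*5 + 5*f))/3 = -√(f + (10 + 5*f))/3 = -√(10 + 6*f)/3)
((F(6) + d(-2))*(-2) - 1*(-6))⁴ = ((0 - √(10 + 6*(-2))/3)*(-2) - 1*(-6))⁴ = ((0 - √(10 - 12)/3)*(-2) + 6)⁴ = ((0 - I*√2/3)*(-2) + 6)⁴ = (-I*√2/3*(-2) + 6)⁴ = (2*I*√2/3 + 6)⁴ = (6 + 2*I*√2/3)⁴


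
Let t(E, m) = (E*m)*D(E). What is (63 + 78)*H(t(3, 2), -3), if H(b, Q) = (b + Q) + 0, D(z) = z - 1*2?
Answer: 423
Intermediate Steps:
D(z) = -2 + z (D(z) = z - 2 = -2 + z)
t(E, m) = E*m*(-2 + E) (t(E, m) = (E*m)*(-2 + E) = E*m*(-2 + E))
H(b, Q) = Q + b (H(b, Q) = (Q + b) + 0 = Q + b)
(63 + 78)*H(t(3, 2), -3) = (63 + 78)*(-3 + 3*2*(-2 + 3)) = 141*(-3 + 3*2*1) = 141*(-3 + 6) = 141*3 = 423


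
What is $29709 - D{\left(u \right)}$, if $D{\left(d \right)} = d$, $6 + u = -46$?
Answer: $29761$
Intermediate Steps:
$u = -52$ ($u = -6 - 46 = -52$)
$29709 - D{\left(u \right)} = 29709 - -52 = 29709 + 52 = 29761$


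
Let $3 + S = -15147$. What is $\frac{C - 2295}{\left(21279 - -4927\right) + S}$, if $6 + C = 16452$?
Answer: $\frac{14151}{11056} \approx 1.2799$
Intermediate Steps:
$S = -15150$ ($S = -3 - 15147 = -15150$)
$C = 16446$ ($C = -6 + 16452 = 16446$)
$\frac{C - 2295}{\left(21279 - -4927\right) + S} = \frac{16446 - 2295}{\left(21279 - -4927\right) - 15150} = \frac{14151}{\left(21279 + 4927\right) - 15150} = \frac{14151}{26206 - 15150} = \frac{14151}{11056}$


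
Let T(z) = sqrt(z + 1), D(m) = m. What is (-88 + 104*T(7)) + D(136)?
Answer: 48 + 208*sqrt(2) ≈ 342.16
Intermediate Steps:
T(z) = sqrt(1 + z)
(-88 + 104*T(7)) + D(136) = (-88 + 104*sqrt(1 + 7)) + 136 = (-88 + 104*sqrt(8)) + 136 = (-88 + 104*(2*sqrt(2))) + 136 = (-88 + 208*sqrt(2)) + 136 = 48 + 208*sqrt(2)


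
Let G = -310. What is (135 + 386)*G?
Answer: -161510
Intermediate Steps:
(135 + 386)*G = (135 + 386)*(-310) = 521*(-310) = -161510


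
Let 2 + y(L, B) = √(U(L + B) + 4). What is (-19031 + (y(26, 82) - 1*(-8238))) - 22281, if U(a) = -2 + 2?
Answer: -33074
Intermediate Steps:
U(a) = 0
y(L, B) = 0 (y(L, B) = -2 + √(0 + 4) = -2 + √4 = -2 + 2 = 0)
(-19031 + (y(26, 82) - 1*(-8238))) - 22281 = (-19031 + (0 - 1*(-8238))) - 22281 = (-19031 + (0 + 8238)) - 22281 = (-19031 + 8238) - 22281 = -10793 - 22281 = -33074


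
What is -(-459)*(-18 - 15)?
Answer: -15147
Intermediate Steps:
-(-459)*(-18 - 15) = -(-459)*(-33) = -51*297 = -15147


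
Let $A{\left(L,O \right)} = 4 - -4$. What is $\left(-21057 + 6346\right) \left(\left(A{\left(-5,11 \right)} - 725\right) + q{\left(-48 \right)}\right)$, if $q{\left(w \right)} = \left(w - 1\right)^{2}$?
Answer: $-24773324$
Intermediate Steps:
$q{\left(w \right)} = \left(-1 + w\right)^{2}$
$A{\left(L,O \right)} = 8$ ($A{\left(L,O \right)} = 4 + 4 = 8$)
$\left(-21057 + 6346\right) \left(\left(A{\left(-5,11 \right)} - 725\right) + q{\left(-48 \right)}\right) = \left(-21057 + 6346\right) \left(\left(8 - 725\right) + \left(-1 - 48\right)^{2}\right) = - 14711 \left(\left(8 - 725\right) + \left(-49\right)^{2}\right) = - 14711 \left(-717 + 2401\right) = \left(-14711\right) 1684 = -24773324$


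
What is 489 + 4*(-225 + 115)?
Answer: 49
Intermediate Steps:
489 + 4*(-225 + 115) = 489 + 4*(-110) = 489 - 440 = 49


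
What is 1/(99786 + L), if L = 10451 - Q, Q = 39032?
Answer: 1/71205 ≈ 1.4044e-5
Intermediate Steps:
L = -28581 (L = 10451 - 1*39032 = 10451 - 39032 = -28581)
1/(99786 + L) = 1/(99786 - 28581) = 1/71205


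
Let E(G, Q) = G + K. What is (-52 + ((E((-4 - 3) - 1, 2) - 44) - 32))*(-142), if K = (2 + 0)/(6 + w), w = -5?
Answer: 19028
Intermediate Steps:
K = 2 (K = (2 + 0)/(6 - 5) = 2/1 = 2*1 = 2)
E(G, Q) = 2 + G (E(G, Q) = G + 2 = 2 + G)
(-52 + ((E((-4 - 3) - 1, 2) - 44) - 32))*(-142) = (-52 + (((2 + ((-4 - 3) - 1)) - 44) - 32))*(-142) = (-52 + (((2 + (-7 - 1)) - 44) - 32))*(-142) = (-52 + (((2 - 8) - 44) - 32))*(-142) = (-52 + ((-6 - 44) - 32))*(-142) = (-52 + (-50 - 32))*(-142) = (-52 - 82)*(-142) = -134*(-142) = 19028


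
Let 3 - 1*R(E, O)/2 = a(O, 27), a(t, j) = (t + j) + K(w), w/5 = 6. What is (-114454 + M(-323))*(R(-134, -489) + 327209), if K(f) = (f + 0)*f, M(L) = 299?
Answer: -37253228545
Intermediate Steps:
w = 30 (w = 5*6 = 30)
K(f) = f**2 (K(f) = f*f = f**2)
a(t, j) = 900 + j + t (a(t, j) = (t + j) + 30**2 = (j + t) + 900 = 900 + j + t)
R(E, O) = -1848 - 2*O (R(E, O) = 6 - 2*(900 + 27 + O) = 6 - 2*(927 + O) = 6 + (-1854 - 2*O) = -1848 - 2*O)
(-114454 + M(-323))*(R(-134, -489) + 327209) = (-114454 + 299)*((-1848 - 2*(-489)) + 327209) = -114155*((-1848 + 978) + 327209) = -114155*(-870 + 327209) = -114155*326339 = -37253228545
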